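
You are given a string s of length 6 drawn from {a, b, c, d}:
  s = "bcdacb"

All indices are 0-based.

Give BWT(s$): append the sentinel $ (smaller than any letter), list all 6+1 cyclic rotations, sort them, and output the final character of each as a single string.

rank  rotation last
    0  $bcdacb  b
    1  acb$bcd  d
    2  b$bcdac  c
    3  bcdacb$  $
    4  cb$bcda  a
    5  cdacb$b  b
    6  dacb$bc  c

bdc$abc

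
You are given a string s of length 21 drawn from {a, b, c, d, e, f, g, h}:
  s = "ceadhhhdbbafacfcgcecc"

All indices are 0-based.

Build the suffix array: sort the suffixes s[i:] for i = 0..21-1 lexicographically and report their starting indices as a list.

sorted suffixes:
  #0 SA[0]=12  'acfcgcecc'
  #1 SA[1]=2  'adhhhdbbafacfcgcecc'
  #2 SA[2]=10  'afacfcgcecc'
  #3 SA[3]=9  'bafacfcgcecc'
  #4 SA[4]=8  'bbafacfcgcecc'
  #5 SA[5]=20  'c'
  #6 SA[6]=19  'cc'
  #7 SA[7]=0  'ceadhhhdbbafacfcgcecc'
  #8 SA[8]=17  'cecc'
  #9 SA[9]=13  'cfcgcecc'
  #10 SA[10]=15  'cgcecc'
  #11 SA[11]=7  'dbbafacfcgcecc'
  #12 SA[12]=3  'dhhhdbbafacfcgcecc'
  #13 SA[13]=1  'eadhhhdbbafacfcgcecc'
  #14 SA[14]=18  'ecc'
  #15 SA[15]=11  'facfcgcecc'
  #16 SA[16]=14  'fcgcecc'
  #17 SA[17]=16  'gcecc'
  #18 SA[18]=6  'hdbbafacfcgcecc'
  #19 SA[19]=5  'hhdbbafacfcgcecc'
  #20 SA[20]=4  'hhhdbbafacfcgcecc'

[12, 2, 10, 9, 8, 20, 19, 0, 17, 13, 15, 7, 3, 1, 18, 11, 14, 16, 6, 5, 4]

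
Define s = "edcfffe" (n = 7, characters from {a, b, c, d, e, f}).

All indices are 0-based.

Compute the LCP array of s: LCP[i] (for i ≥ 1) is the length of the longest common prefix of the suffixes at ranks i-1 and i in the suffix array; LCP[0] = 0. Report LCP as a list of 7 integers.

rank | idx | suffix
   0 |   2 | cfffe
   1 |   1 | dcfffe
   2 |   6 | e
   3 |   0 | edcfffe
   4 |   5 | fe
   5 |   4 | ffe
   6 |   3 | fffe

SA = [2, 1, 6, 0, 5, 4, 3]
rank  pair      lcp
   1  s[2:],s[1:]  0  ''
   2  s[1:],s[6:]  0  ''
   3  s[6:],s[0:]  1  'e'
   4  s[0:],s[5:]  0  ''
   5  s[5:],s[4:]  1  'f'
   6  s[4:],s[3:]  2  'ff'

[0, 0, 0, 1, 0, 1, 2]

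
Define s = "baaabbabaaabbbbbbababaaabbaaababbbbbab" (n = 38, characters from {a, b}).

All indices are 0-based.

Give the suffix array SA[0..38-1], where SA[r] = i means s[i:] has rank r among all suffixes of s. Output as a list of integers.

[26, 21, 1, 8, 27, 22, 2, 9, 36, 19, 6, 17, 28, 23, 3, 30, 10, 37, 25, 20, 0, 7, 35, 18, 5, 16, 29, 24, 34, 4, 15, 33, 14, 32, 13, 31, 12, 11]

rank | idx | suffix
   0 |  26 | aaababbbbbab
   1 |  21 | aaabbaaababbbbbab
   2 |   1 | aaabbabaaabbbbbbababaaabbaaababbbbbab
   3 |   8 | aaabbbbbbababaaabbaaababbbbbab
   4 |  27 | aababbbbbab
   5 |  22 | aabbaaababbbbbab
   6 |   2 | aabbabaaabbbbbbababaaabbaaababbbbbab
   7 |   9 | aabbbbbbababaaabbaaababbbbbab
   8 |  36 | ab
   9 |  19 | abaaabbaaababbbbbab
  10 |   6 | abaaabbbbbbababaaabbaaababbbbbab
  11 |  17 | ababaaabbaaababbbbbab
  12 |  28 | ababbbbbab
  13 |  23 | abbaaababbbbbab
  14 |   3 | abbabaaabbbbbbababaaabbaaababbbbbab
  15 |  30 | abbbbbab
  16 |  10 | abbbbbbababaaabbaaababbbbbab
  17 |  37 | b
  18 |  25 | baaababbbbbab
  19 |  20 | baaabbaaababbbbbab
  20 |   0 | baaabbabaaabbbbbbababaaabbaaababbbbbab
  21 |   7 | baaabbbbbbababaaabbaaababbbbbab
  22 |  35 | bab
  23 |  18 | babaaabbaaababbbbbab
  24 |   5 | babaaabbbbbbababaaabbaaababbbbbab
  25 |  16 | bababaaabbaaababbbbbab
  26 |  29 | babbbbbab
  27 |  24 | bbaaababbbbbab
  28 |  34 | bbab
  29 |   4 | bbabaaabbbbbbababaaabbaaababbbbbab
  30 |  15 | bbababaaabbaaababbbbbab
  31 |  33 | bbbab
  32 |  14 | bbbababaaabbaaababbbbbab
  33 |  32 | bbbbab
  34 |  13 | bbbbababaaabbaaababbbbbab
  35 |  31 | bbbbbab
  36 |  12 | bbbbbababaaabbaaababbbbbab
  37 |  11 | bbbbbbababaaabbaaababbbbbab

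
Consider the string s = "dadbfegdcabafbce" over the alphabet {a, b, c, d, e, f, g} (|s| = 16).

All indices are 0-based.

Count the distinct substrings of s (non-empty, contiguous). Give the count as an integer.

127

sorted suffixes:
  #0 SA[0]=9  'abafbce'
  #1 SA[1]=1  'adbfegdcabafbce'
  #2 SA[2]=11  'afbce'
  #3 SA[3]=10  'bafbce'
  #4 SA[4]=13  'bce'
  #5 SA[5]=3  'bfegdcabafbce'
  #6 SA[6]=8  'cabafbce'
  #7 SA[7]=14  'ce'
  #8 SA[8]=0  'dadbfegdcabafbce'
  #9 SA[9]=2  'dbfegdcabafbce'
  #10 SA[10]=7  'dcabafbce'
  #11 SA[11]=15  'e'
  #12 SA[12]=5  'egdcabafbce'
  #13 SA[13]=12  'fbce'
  #14 SA[14]=4  'fegdcabafbce'
  #15 SA[15]=6  'gdcabafbce'

SA = [9, 1, 11, 10, 13, 3, 8, 14, 0, 2, 7, 15, 5, 12, 4, 6]
[i] adj suffixes → lcp
  [1] 9/1 → 1 ('a')
  [2] 1/11 → 1 ('a')
  [3] 11/10 → 0 ('')
  [4] 10/13 → 1 ('b')
  [5] 13/3 → 1 ('b')
  [6] 3/8 → 0 ('')
  [7] 8/14 → 1 ('c')
  [8] 14/0 → 0 ('')
  [9] 0/2 → 1 ('d')
  [10] 2/7 → 1 ('d')
  [11] 7/15 → 0 ('')
  [12] 15/5 → 1 ('e')
  [13] 5/12 → 0 ('')
  [14] 12/4 → 1 ('f')
  [15] 4/6 → 0 ('')

n(n+1)/2 = 16·17/2 = 136
Σ LCP = 0 + 1 + 1 + 0 + 1 + 1 + 0 + 1 + 0 + 1 + 1 + 0 + 1 + 0 + 1 + 0 = 9
distinct = 136 − 9 = 127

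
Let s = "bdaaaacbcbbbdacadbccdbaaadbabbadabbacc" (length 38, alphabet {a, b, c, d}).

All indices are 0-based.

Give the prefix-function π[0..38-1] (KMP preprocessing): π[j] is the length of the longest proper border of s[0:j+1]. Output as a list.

[0, 0, 0, 0, 0, 0, 0, 1, 0, 1, 1, 1, 2, 3, 0, 0, 0, 1, 0, 0, 0, 1, 0, 0, 0, 0, 1, 0, 1, 1, 0, 0, 0, 1, 1, 0, 0, 0]

π[0] = 0
j=1 s[j]='d': π[1]=0 (border '')
j=2 s[j]='a': π[2]=0 (border '')
j=3 s[j]='a': π[3]=0 (border '')
j=4 s[j]='a': π[4]=0 (border '')
j=5 s[j]='a': π[5]=0 (border '')
j=6 s[j]='c': π[6]=0 (border '')
j=7 s[j]='b': π[7]=1 (border 'b')
j=8 s[j]='c': k: 1→0; π[8]=0 (border '')
j=9 s[j]='b': π[9]=1 (border 'b')
j=10 s[j]='b': k: 1→0; π[10]=1 (border 'b')
j=11 s[j]='b': k: 1→0; π[11]=1 (border 'b')
j=12 s[j]='d': π[12]=2 (border 'bd')
j=13 s[j]='a': π[13]=3 (border 'bda')
j=14 s[j]='c': k: 3→0; π[14]=0 (border '')
j=15 s[j]='a': π[15]=0 (border '')
j=16 s[j]='d': π[16]=0 (border '')
j=17 s[j]='b': π[17]=1 (border 'b')
j=18 s[j]='c': k: 1→0; π[18]=0 (border '')
j=19 s[j]='c': π[19]=0 (border '')
j=20 s[j]='d': π[20]=0 (border '')
j=21 s[j]='b': π[21]=1 (border 'b')
j=22 s[j]='a': k: 1→0; π[22]=0 (border '')
j=23 s[j]='a': π[23]=0 (border '')
j=24 s[j]='a': π[24]=0 (border '')
j=25 s[j]='d': π[25]=0 (border '')
j=26 s[j]='b': π[26]=1 (border 'b')
j=27 s[j]='a': k: 1→0; π[27]=0 (border '')
j=28 s[j]='b': π[28]=1 (border 'b')
j=29 s[j]='b': k: 1→0; π[29]=1 (border 'b')
j=30 s[j]='a': k: 1→0; π[30]=0 (border '')
j=31 s[j]='d': π[31]=0 (border '')
j=32 s[j]='a': π[32]=0 (border '')
j=33 s[j]='b': π[33]=1 (border 'b')
j=34 s[j]='b': k: 1→0; π[34]=1 (border 'b')
j=35 s[j]='a': k: 1→0; π[35]=0 (border '')
j=36 s[j]='c': π[36]=0 (border '')
j=37 s[j]='c': π[37]=0 (border '')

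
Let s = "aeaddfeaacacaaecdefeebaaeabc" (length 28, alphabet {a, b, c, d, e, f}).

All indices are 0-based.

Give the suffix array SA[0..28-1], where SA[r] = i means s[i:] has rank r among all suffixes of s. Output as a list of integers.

rank→(start, suffix):
  0 → (7, 'aacacaaecdefeebaaeabc')
  1 → (22, 'aaeabc')
  2 → (12, 'aaecdefeebaaeabc')
  3 → (25, 'abc')
  4 → (10, 'acaaecdefeebaaeabc')
  5 → (8, 'acacaaecdefeebaaeabc')
  6 → (2, 'addfeaacacaaecdefeebaaeabc')
  7 → (23, 'aeabc')
  8 → (0, 'aeaddfeaacacaaecdefeebaaeabc')
  9 → (13, 'aecdefeebaaeabc')
  10 → (21, 'baaeabc')
  11 → (26, 'bc')
  12 → (27, 'c')
  13 → (11, 'caaecdefeebaaeabc')
  14 → (9, 'cacaaecdefeebaaeabc')
  15 → (15, 'cdefeebaaeabc')
  16 → (3, 'ddfeaacacaaecdefeebaaeabc')
  17 → (16, 'defeebaaeabc')
  18 → (4, 'dfeaacacaaecdefeebaaeabc')
  19 → (6, 'eaacacaaecdefeebaaeabc')
  20 → (24, 'eabc')
  21 → (1, 'eaddfeaacacaaecdefeebaaeabc')
  22 → (20, 'ebaaeabc')
  23 → (14, 'ecdefeebaaeabc')
  24 → (19, 'eebaaeabc')
  25 → (17, 'efeebaaeabc')
  26 → (5, 'feaacacaaecdefeebaaeabc')
  27 → (18, 'feebaaeabc')

[7, 22, 12, 25, 10, 8, 2, 23, 0, 13, 21, 26, 27, 11, 9, 15, 3, 16, 4, 6, 24, 1, 20, 14, 19, 17, 5, 18]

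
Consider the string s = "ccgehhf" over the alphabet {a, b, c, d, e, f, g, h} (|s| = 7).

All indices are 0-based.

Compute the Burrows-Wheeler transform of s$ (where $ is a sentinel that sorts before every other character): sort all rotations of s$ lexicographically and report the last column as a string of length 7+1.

f$cghche

rank  rotation  last
    0  $ccgehhf  f
    1  ccgehhf$  $
    2  cgehhf$c  c
    3  ehhf$ccg  g
    4  f$ccgehh  h
    5  gehhf$cc  c
    6  hf$ccgeh  h
    7  hhf$ccge  e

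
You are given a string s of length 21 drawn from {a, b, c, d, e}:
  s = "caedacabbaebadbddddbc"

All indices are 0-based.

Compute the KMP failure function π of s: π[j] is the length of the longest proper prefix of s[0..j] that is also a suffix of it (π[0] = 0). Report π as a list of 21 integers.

π[0] = 0
j=1 s[j]='a': π[1]=0 (border '')
j=2 s[j]='e': π[2]=0 (border '')
j=3 s[j]='d': π[3]=0 (border '')
j=4 s[j]='a': π[4]=0 (border '')
j=5 s[j]='c': π[5]=1 (border 'c')
j=6 s[j]='a': π[6]=2 (border 'ca')
j=7 s[j]='b': k: 2→0; π[7]=0 (border '')
j=8 s[j]='b': π[8]=0 (border '')
j=9 s[j]='a': π[9]=0 (border '')
j=10 s[j]='e': π[10]=0 (border '')
j=11 s[j]='b': π[11]=0 (border '')
j=12 s[j]='a': π[12]=0 (border '')
j=13 s[j]='d': π[13]=0 (border '')
j=14 s[j]='b': π[14]=0 (border '')
j=15 s[j]='d': π[15]=0 (border '')
j=16 s[j]='d': π[16]=0 (border '')
j=17 s[j]='d': π[17]=0 (border '')
j=18 s[j]='d': π[18]=0 (border '')
j=19 s[j]='b': π[19]=0 (border '')
j=20 s[j]='c': π[20]=1 (border 'c')

[0, 0, 0, 0, 0, 1, 2, 0, 0, 0, 0, 0, 0, 0, 0, 0, 0, 0, 0, 0, 1]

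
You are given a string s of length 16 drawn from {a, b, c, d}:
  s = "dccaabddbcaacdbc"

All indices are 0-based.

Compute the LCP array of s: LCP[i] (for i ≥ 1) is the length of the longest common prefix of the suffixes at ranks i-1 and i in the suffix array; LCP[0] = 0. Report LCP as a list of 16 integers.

[0, 2, 1, 1, 0, 2, 1, 0, 1, 3, 1, 1, 0, 3, 1, 1]

rank | idx | suffix
   0 |   3 | aabddbcaacdbc
   1 |  10 | aacdbc
   2 |   4 | abddbcaacdbc
   3 |  11 | acdbc
   4 |  14 | bc
   5 |   8 | bcaacdbc
   6 |   5 | bddbcaacdbc
   7 |  15 | c
   8 |   2 | caabddbcaacdbc
   9 |   9 | caacdbc
  10 |   1 | ccaabddbcaacdbc
  11 |  12 | cdbc
  12 |  13 | dbc
  13 |   7 | dbcaacdbc
  14 |   0 | dccaabddbcaacdbc
  15 |   6 | ddbcaacdbc

SA = [3, 10, 4, 11, 14, 8, 5, 15, 2, 9, 1, 12, 13, 7, 0, 6]
rank  pair      lcp
   1  s[3:],s[10:]  2  'aa'
   2  s[10:],s[4:]  1  'a'
   3  s[4:],s[11:]  1  'a'
   4  s[11:],s[14:]  0  ''
   5  s[14:],s[8:]  2  'bc'
   6  s[8:],s[5:]  1  'b'
   7  s[5:],s[15:]  0  ''
   8  s[15:],s[2:]  1  'c'
   9  s[2:],s[9:]  3  'caa'
  10  s[9:],s[1:]  1  'c'
  11  s[1:],s[12:]  1  'c'
  12  s[12:],s[13:]  0  ''
  13  s[13:],s[7:]  3  'dbc'
  14  s[7:],s[0:]  1  'd'
  15  s[0:],s[6:]  1  'd'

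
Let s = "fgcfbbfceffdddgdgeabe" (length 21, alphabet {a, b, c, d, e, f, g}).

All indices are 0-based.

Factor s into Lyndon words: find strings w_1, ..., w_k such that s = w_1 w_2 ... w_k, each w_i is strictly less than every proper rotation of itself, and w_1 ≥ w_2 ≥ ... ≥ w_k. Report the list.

["fg", "cf", "bbfceffdddgdge", "abe"]

emit factor 1: 'fg' (i=0, period=2)
emit factor 2: 'cf' (i=2, period=2)
emit factor 3: 'bbfceffdddgdge' (i=4, period=14)
emit factor 4: 'abe' (i=18, period=3)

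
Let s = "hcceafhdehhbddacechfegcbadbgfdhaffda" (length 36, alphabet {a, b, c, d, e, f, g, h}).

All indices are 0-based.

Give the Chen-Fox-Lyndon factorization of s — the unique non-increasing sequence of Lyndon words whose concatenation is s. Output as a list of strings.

emit factor 1: 'h' (i=0, period=1)
emit factor 2: 'cce' (i=1, period=3)
emit factor 3: 'afhdehhbdd' (i=4, period=10)
emit factor 4: 'acechfegcbadbgfdhaffd' (i=14, period=21)
emit factor 5: 'a' (i=35, period=1)

["h", "cce", "afhdehhbdd", "acechfegcbadbgfdhaffd", "a"]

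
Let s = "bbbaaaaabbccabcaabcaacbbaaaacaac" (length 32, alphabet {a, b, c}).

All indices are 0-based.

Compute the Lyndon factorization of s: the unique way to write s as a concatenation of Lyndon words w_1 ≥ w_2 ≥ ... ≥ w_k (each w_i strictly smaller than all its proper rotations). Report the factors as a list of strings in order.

emit factor 1: 'b' (i=0, period=1)
emit factor 2: 'b' (i=1, period=1)
emit factor 3: 'b' (i=2, period=1)
emit factor 4: 'aaaaabbccabcaabcaacbbaaaacaac' (i=3, period=29)

["b", "b", "b", "aaaaabbccabcaabcaacbbaaaacaac"]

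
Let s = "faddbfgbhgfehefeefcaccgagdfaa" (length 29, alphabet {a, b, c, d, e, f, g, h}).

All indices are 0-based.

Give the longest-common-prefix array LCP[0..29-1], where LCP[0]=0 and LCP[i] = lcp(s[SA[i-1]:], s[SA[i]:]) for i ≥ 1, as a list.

[0, 1, 1, 1, 1, 0, 1, 0, 1, 1, 0, 1, 1, 0, 1, 2, 1, 0, 2, 1, 1, 2, 1, 0, 1, 1, 1, 0, 1]

rank→(start, suffix):
  0 → (28, 'a')
  1 → (27, 'aa')
  2 → (19, 'accgagdfaa')
  3 → (1, 'addbfgbhgfehefeefcaccgagdfaa')
  4 → (23, 'agdfaa')
  5 → (4, 'bfgbhgfehefeefcaccgagdfaa')
  6 → (7, 'bhgfehefeefcaccgagdfaa')
  7 → (18, 'caccgagdfaa')
  8 → (20, 'ccgagdfaa')
  9 → (21, 'cgagdfaa')
  10 → (3, 'dbfgbhgfehefeefcaccgagdfaa')
  11 → (2, 'ddbfgbhgfehefeefcaccgagdfaa')
  12 → (25, 'dfaa')
  13 → (15, 'eefcaccgagdfaa')
  14 → (16, 'efcaccgagdfaa')
  15 → (13, 'efeefcaccgagdfaa')
  16 → (11, 'ehefeefcaccgagdfaa')
  17 → (26, 'faa')
  18 → (0, 'faddbfgbhgfehefeefcaccgagdfaa')
  19 → (17, 'fcaccgagdfaa')
  20 → (14, 'feefcaccgagdfaa')
  21 → (10, 'fehefeefcaccgagdfaa')
  22 → (5, 'fgbhgfehefeefcaccgagdfaa')
  23 → (22, 'gagdfaa')
  24 → (6, 'gbhgfehefeefcaccgagdfaa')
  25 → (24, 'gdfaa')
  26 → (9, 'gfehefeefcaccgagdfaa')
  27 → (12, 'hefeefcaccgagdfaa')
  28 → (8, 'hgfehefeefcaccgagdfaa')

SA = [28, 27, 19, 1, 23, 4, 7, 18, 20, 21, 3, 2, 25, 15, 16, 13, 11, 26, 0, 17, 14, 10, 5, 22, 6, 24, 9, 12, 8]
rank  pair      lcp
   1  s[28:],s[27:]  1  'a'
   2  s[27:],s[19:]  1  'a'
   3  s[19:],s[1:]  1  'a'
   4  s[1:],s[23:]  1  'a'
   5  s[23:],s[4:]  0  ''
   6  s[4:],s[7:]  1  'b'
   7  s[7:],s[18:]  0  ''
   8  s[18:],s[20:]  1  'c'
   9  s[20:],s[21:]  1  'c'
  10  s[21:],s[3:]  0  ''
  11  s[3:],s[2:]  1  'd'
  12  s[2:],s[25:]  1  'd'
  13  s[25:],s[15:]  0  ''
  14  s[15:],s[16:]  1  'e'
  15  s[16:],s[13:]  2  'ef'
  16  s[13:],s[11:]  1  'e'
  17  s[11:],s[26:]  0  ''
  18  s[26:],s[0:]  2  'fa'
  19  s[0:],s[17:]  1  'f'
  20  s[17:],s[14:]  1  'f'
  21  s[14:],s[10:]  2  'fe'
  22  s[10:],s[5:]  1  'f'
  23  s[5:],s[22:]  0  ''
  24  s[22:],s[6:]  1  'g'
  25  s[6:],s[24:]  1  'g'
  26  s[24:],s[9:]  1  'g'
  27  s[9:],s[12:]  0  ''
  28  s[12:],s[8:]  1  'h'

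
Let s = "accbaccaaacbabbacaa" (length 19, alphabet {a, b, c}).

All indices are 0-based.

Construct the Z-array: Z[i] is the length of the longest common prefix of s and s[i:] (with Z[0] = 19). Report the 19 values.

Z[0]=19
i=1: outside box; Z[1]=0
i=2: outside box; Z[2]=0
i=3: outside box; Z[3]=0
i=4: outside box; Z[4]=3 extend→box=[4,7)
i=5: min(r-i=2, Z[1]=0)=0; Z[5]=0
i=6: min(r-i=1, Z[2]=0)=0; Z[6]=0
i=7: outside box; Z[7]=1 extend→box=[7,8)
i=8: outside box; Z[8]=1 extend→box=[8,9)
i=9: outside box; Z[9]=2 extend→box=[9,11)
i=10: min(r-i=1, Z[1]=0)=0; Z[10]=0
i=11: outside box; Z[11]=0
i=12: outside box; Z[12]=1 extend→box=[12,13)
i=13: outside box; Z[13]=0
i=14: outside box; Z[14]=0
i=15: outside box; Z[15]=2 extend→box=[15,17)
i=16: min(r-i=1, Z[1]=0)=0; Z[16]=0
i=17: outside box; Z[17]=1 extend→box=[17,18)
i=18: outside box; Z[18]=1 extend→box=[18,19)

[19, 0, 0, 0, 3, 0, 0, 1, 1, 2, 0, 0, 1, 0, 0, 2, 0, 1, 1]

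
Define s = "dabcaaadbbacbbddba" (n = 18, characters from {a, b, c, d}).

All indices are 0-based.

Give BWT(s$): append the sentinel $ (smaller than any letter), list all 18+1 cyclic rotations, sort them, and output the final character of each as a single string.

abcadbadbdcabba$dab

rank  rotation             last
    0  $dabcaaadbbacbbddba  a
    1  a$dabcaaadbbacbbddb  b
    2  aaadbbacbbddba$dabc  c
    3  aadbbacbbddba$dabca  a
    4  abcaaadbbacbbddba$d  d
    5  acbbddba$dabcaaadbb  b
    6  adbbacbbddba$dabcaa  a
    7  ba$dabcaaadbbacbbdd  d
    8  bacbbddba$dabcaaadb  b
    9  bbacbbddba$dabcaaad  d
   10  bbddba$dabcaaadbbac  c
   11  bcaaadbbacbbddba$da  a
   12  bddba$dabcaaadbbacb  b
   13  caaadbbacbbddba$dab  b
   14  cbbddba$dabcaaadbba  a
   15  dabcaaadbbacbbddba$  $
   16  dba$dabcaaadbbacbbd  d
   17  dbbacbbddba$dabcaaa  a
   18  ddba$dabcaaadbbacbb  b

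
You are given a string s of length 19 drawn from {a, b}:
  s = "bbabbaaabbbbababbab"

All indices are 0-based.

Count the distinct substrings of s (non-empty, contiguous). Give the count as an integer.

rank→(start, suffix):
  0 → (5, 'aaabbbbababbab')
  1 → (6, 'aabbbbababbab')
  2 → (17, 'ab')
  3 → (12, 'ababbab')
  4 → (2, 'abbaaabbbbababbab')
  5 → (14, 'abbab')
  6 → (7, 'abbbbababbab')
  7 → (18, 'b')
  8 → (4, 'baaabbbbababbab')
  9 → (16, 'bab')
  10 → (11, 'bababbab')
  11 → (1, 'babbaaabbbbababbab')
  12 → (13, 'babbab')
  13 → (3, 'bbaaabbbbababbab')
  14 → (15, 'bbab')
  15 → (10, 'bbababbab')
  16 → (0, 'bbabbaaabbbbababbab')
  17 → (9, 'bbbababbab')
  18 → (8, 'bbbbababbab')

SA = [5, 6, 17, 12, 2, 14, 7, 18, 4, 16, 11, 1, 13, 3, 15, 10, 0, 9, 8]
[i] adj suffixes → lcp
  [1] 5/6 → 2 ('aa')
  [2] 6/17 → 1 ('a')
  [3] 17/12 → 2 ('ab')
  [4] 12/2 → 2 ('ab')
  [5] 2/14 → 4 ('abba')
  [6] 14/7 → 3 ('abb')
  [7] 7/18 → 0 ('')
  [8] 18/4 → 1 ('b')
  [9] 4/16 → 2 ('ba')
  [10] 16/11 → 3 ('bab')
  [11] 11/1 → 3 ('bab')
  [12] 1/13 → 5 ('babba')
  [13] 13/3 → 1 ('b')
  [14] 3/15 → 3 ('bba')
  [15] 15/10 → 4 ('bbab')
  [16] 10/0 → 4 ('bbab')
  [17] 0/9 → 2 ('bb')
  [18] 9/8 → 3 ('bbb')

n(n+1)/2 = 19·20/2 = 190
Σ LCP = 0 + 2 + 1 + 2 + 2 + 4 + 3 + 0 + 1 + 2 + 3 + 3 + 5 + 1 + 3 + 4 + 4 + 2 + 3 = 45
distinct = 190 − 45 = 145

145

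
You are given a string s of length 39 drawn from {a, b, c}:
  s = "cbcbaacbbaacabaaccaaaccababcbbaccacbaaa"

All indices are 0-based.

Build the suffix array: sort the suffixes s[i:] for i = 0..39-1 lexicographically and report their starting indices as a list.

sorted suffixes:
  #0 SA[0]=38  'a'
  #1 SA[1]=37  'aa'
  #2 SA[2]=36  'aaa'
  #3 SA[3]=18  'aaaccababcbbaccacbaaa'
  #4 SA[4]=9  'aacabaaccaaaccababcbbaccacbaaa'
  #5 SA[5]=4  'aacbbaacabaaccaaaccababcbbaccacbaaa'
  #6 SA[6]=14  'aaccaaaccababcbbaccacbaaa'
  #7 SA[7]=19  'aaccababcbbaccacbaaa'
  #8 SA[8]=12  'abaaccaaaccababcbbaccacbaaa'
  #9 SA[9]=23  'ababcbbaccacbaaa'
  #10 SA[10]=25  'abcbbaccacbaaa'
  #11 SA[11]=10  'acabaaccaaaccababcbbaccacbaaa'
  #12 SA[12]=33  'acbaaa'
  #13 SA[13]=5  'acbbaacabaaccaaaccababcbbaccacbaaa'
  #14 SA[14]=15  'accaaaccababcbbaccacbaaa'
  #15 SA[15]=20  'accababcbbaccacbaaa'
  #16 SA[16]=30  'accacbaaa'
  #17 SA[17]=35  'baaa'
  #18 SA[18]=8  'baacabaaccaaaccababcbbaccacbaaa'
  #19 SA[19]=3  'baacbbaacabaaccaaaccababcbbaccacbaaa'
  #20 SA[20]=13  'baaccaaaccababcbbaccacbaaa'
  #21 SA[21]=24  'babcbbaccacbaaa'
  #22 SA[22]=29  'baccacbaaa'
  #23 SA[23]=7  'bbaacabaaccaaaccababcbbaccacbaaa'
  #24 SA[24]=28  'bbaccacbaaa'
  #25 SA[25]=1  'bcbaacbbaacabaaccaaaccababcbbaccacbaaa'
  #26 SA[26]=26  'bcbbaccacbaaa'
  #27 SA[27]=17  'caaaccababcbbaccacbaaa'
  #28 SA[28]=11  'cabaaccaaaccababcbbaccacbaaa'
  #29 SA[29]=22  'cababcbbaccacbaaa'
  #30 SA[30]=32  'cacbaaa'
  #31 SA[31]=34  'cbaaa'
  #32 SA[32]=2  'cbaacbbaacabaaccaaaccababcbbaccacbaaa'
  #33 SA[33]=6  'cbbaacabaaccaaaccababcbbaccacbaaa'
  #34 SA[34]=27  'cbbaccacbaaa'
  #35 SA[35]=0  'cbcbaacbbaacabaaccaaaccababcbbaccacbaaa'
  #36 SA[36]=16  'ccaaaccababcbbaccacbaaa'
  #37 SA[37]=21  'ccababcbbaccacbaaa'
  #38 SA[38]=31  'ccacbaaa'

[38, 37, 36, 18, 9, 4, 14, 19, 12, 23, 25, 10, 33, 5, 15, 20, 30, 35, 8, 3, 13, 24, 29, 7, 28, 1, 26, 17, 11, 22, 32, 34, 2, 6, 27, 0, 16, 21, 31]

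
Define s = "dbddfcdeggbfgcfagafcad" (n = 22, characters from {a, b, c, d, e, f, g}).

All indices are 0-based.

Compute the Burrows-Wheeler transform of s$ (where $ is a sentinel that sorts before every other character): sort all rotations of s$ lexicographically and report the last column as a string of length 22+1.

rank  rotation                 last
    0  $dbddfcdeggbfgcfagafcad  d
    1  ad$dbddfcdeggbfgcfagafc  c
    2  afcad$dbddfcdeggbfgcfag  g
    3  agafcad$dbddfcdeggbfgcf  f
    4  bddfcdeggbfgcfagafcad$d  d
    5  bfgcfagafcad$dbddfcdegg  g
    6  cad$dbddfcdeggbfgcfagaf  f
    7  cdeggbfgcfagafcad$dbddf  f
    8  cfagafcad$dbddfcdeggbfg  g
    9  d$dbddfcdeggbfgcfagafca  a
   10  dbddfcdeggbfgcfagafcad$  $
   11  ddfcdeggbfgcfagafcad$db  b
   12  deggbfgcfagafcad$dbddfc  c
   13  dfcdeggbfgcfagafcad$dbd  d
   14  eggbfgcfagafcad$dbddfcd  d
   15  fagafcad$dbddfcdeggbfgc  c
   16  fcad$dbddfcdeggbfgcfaga  a
   17  fcdeggbfgcfagafcad$dbdd  d
   18  fgcfagafcad$dbddfcdeggb  b
   19  gafcad$dbddfcdeggbfgcfa  a
   20  gbfgcfagafcad$dbddfcdeg  g
   21  gcfagafcad$dbddfcdeggbf  f
   22  ggbfgcfagafcad$dbddfcde  e

dcgfdgffga$bcddcadbagfe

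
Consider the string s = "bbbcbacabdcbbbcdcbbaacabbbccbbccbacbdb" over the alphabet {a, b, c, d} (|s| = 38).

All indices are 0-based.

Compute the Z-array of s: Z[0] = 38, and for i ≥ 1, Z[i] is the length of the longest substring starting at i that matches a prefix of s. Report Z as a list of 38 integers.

[38, 2, 1, 0, 1, 0, 0, 0, 1, 0, 0, 4, 2, 1, 0, 0, 0, 2, 1, 0, 0, 0, 0, 4, 2, 1, 0, 0, 2, 1, 0, 0, 1, 0, 0, 1, 0, 1]

Z[0]=38
i=1: outside box; Z[1]=2 grow→box=[1,3)
i=2: min(r-i=1, Z[1]=2)=1; Z[2]=1
i=3: outside box; Z[3]=0
i=4: outside box; Z[4]=1 grow→box=[4,5)
i=5: outside box; Z[5]=0
i=6: outside box; Z[6]=0
i=7: outside box; Z[7]=0
i=8: outside box; Z[8]=1 grow→box=[8,9)
i=9: outside box; Z[9]=0
i=10: outside box; Z[10]=0
i=11: outside box; Z[11]=4 grow→box=[11,15)
i=12: min(r-i=3, Z[1]=2)=2; Z[12]=2
i=13: min(r-i=2, Z[2]=1)=1; Z[13]=1
i=14: min(r-i=1, Z[3]=0)=0; Z[14]=0
i=15: outside box; Z[15]=0
i=16: outside box; Z[16]=0
i=17: outside box; Z[17]=2 grow→box=[17,19)
i=18: min(r-i=1, Z[1]=2)=1; Z[18]=1
i=19: outside box; Z[19]=0
i=20: outside box; Z[20]=0
i=21: outside box; Z[21]=0
i=22: outside box; Z[22]=0
i=23: outside box; Z[23]=4 grow→box=[23,27)
i=24: min(r-i=3, Z[1]=2)=2; Z[24]=2
i=25: min(r-i=2, Z[2]=1)=1; Z[25]=1
i=26: min(r-i=1, Z[3]=0)=0; Z[26]=0
i=27: outside box; Z[27]=0
i=28: outside box; Z[28]=2 grow→box=[28,30)
i=29: min(r-i=1, Z[1]=2)=1; Z[29]=1
i=30: outside box; Z[30]=0
i=31: outside box; Z[31]=0
i=32: outside box; Z[32]=1 grow→box=[32,33)
i=33: outside box; Z[33]=0
i=34: outside box; Z[34]=0
i=35: outside box; Z[35]=1 grow→box=[35,36)
i=36: outside box; Z[36]=0
i=37: outside box; Z[37]=1 grow→box=[37,38)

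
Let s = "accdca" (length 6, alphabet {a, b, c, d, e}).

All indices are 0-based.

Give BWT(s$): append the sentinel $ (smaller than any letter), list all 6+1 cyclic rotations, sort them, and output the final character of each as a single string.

ac$dacc

rank  rotation last
    0  $accdca  a
    1  a$accdc  c
    2  accdca$  $
    3  ca$accd  d
    4  ccdca$a  a
    5  cdca$ac  c
    6  dca$acc  c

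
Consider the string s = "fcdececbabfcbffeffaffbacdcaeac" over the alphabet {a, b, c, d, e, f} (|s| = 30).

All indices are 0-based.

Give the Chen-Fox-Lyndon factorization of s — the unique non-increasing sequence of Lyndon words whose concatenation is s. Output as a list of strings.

["f", "cdece", "c", "b", "abfcbffeffaffbacdcaeac"]

emit factor 1: 'f' (i=0, period=1)
emit factor 2: 'cdece' (i=1, period=5)
emit factor 3: 'c' (i=6, period=1)
emit factor 4: 'b' (i=7, period=1)
emit factor 5: 'abfcbffeffaffbacdcaeac' (i=8, period=22)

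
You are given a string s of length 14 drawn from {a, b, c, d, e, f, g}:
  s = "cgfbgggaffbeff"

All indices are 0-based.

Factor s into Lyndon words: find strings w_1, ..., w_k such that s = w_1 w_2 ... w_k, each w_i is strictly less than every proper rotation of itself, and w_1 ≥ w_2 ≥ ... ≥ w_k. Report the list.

emit factor 1: 'cgf' (i=0, period=3)
emit factor 2: 'bggg' (i=3, period=4)
emit factor 3: 'affbeff' (i=7, period=7)

["cgf", "bggg", "affbeff"]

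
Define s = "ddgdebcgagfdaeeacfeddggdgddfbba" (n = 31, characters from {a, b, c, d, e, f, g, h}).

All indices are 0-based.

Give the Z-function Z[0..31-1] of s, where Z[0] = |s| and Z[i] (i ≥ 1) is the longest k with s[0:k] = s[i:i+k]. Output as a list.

[31, 1, 0, 1, 0, 0, 0, 0, 0, 0, 0, 1, 0, 0, 0, 0, 0, 0, 0, 3, 1, 0, 0, 1, 0, 2, 1, 0, 0, 0, 0]

Z[0]=31
i=1: i≥r, start 0; Z[1]=1 extend→box=[1,2)
i=2: i≥r, start 0; Z[2]=0
i=3: i≥r, start 0; Z[3]=1 extend→box=[3,4)
i=4: i≥r, start 0; Z[4]=0
i=5: i≥r, start 0; Z[5]=0
i=6: i≥r, start 0; Z[6]=0
i=7: i≥r, start 0; Z[7]=0
i=8: i≥r, start 0; Z[8]=0
i=9: i≥r, start 0; Z[9]=0
i=10: i≥r, start 0; Z[10]=0
i=11: i≥r, start 0; Z[11]=1 extend→box=[11,12)
i=12: i≥r, start 0; Z[12]=0
i=13: i≥r, start 0; Z[13]=0
i=14: i≥r, start 0; Z[14]=0
i=15: i≥r, start 0; Z[15]=0
i=16: i≥r, start 0; Z[16]=0
i=17: i≥r, start 0; Z[17]=0
i=18: i≥r, start 0; Z[18]=0
i=19: i≥r, start 0; Z[19]=3 extend→box=[19,22)
i=20: min(r-i=2, Z[1]=1)=1; Z[20]=1
i=21: min(r-i=1, Z[2]=0)=0; Z[21]=0
i=22: i≥r, start 0; Z[22]=0
i=23: i≥r, start 0; Z[23]=1 extend→box=[23,24)
i=24: i≥r, start 0; Z[24]=0
i=25: i≥r, start 0; Z[25]=2 extend→box=[25,27)
i=26: min(r-i=1, Z[1]=1)=1; Z[26]=1
i=27: i≥r, start 0; Z[27]=0
i=28: i≥r, start 0; Z[28]=0
i=29: i≥r, start 0; Z[29]=0
i=30: i≥r, start 0; Z[30]=0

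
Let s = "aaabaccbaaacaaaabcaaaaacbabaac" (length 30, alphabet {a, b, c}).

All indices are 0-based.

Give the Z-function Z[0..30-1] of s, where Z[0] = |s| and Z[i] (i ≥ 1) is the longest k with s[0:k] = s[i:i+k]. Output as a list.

[30, 2, 1, 0, 1, 0, 0, 0, 3, 2, 1, 0, 3, 4, 2, 1, 0, 0, 3, 3, 3, 2, 1, 0, 0, 1, 0, 2, 1, 0]

Z[0]=30
i=1: i≥r, start 0; Z[1]=2 extend→box=[1,3)
i=2: min(r-i=1, Z[1]=2)=1; Z[2]=1
i=3: i≥r, start 0; Z[3]=0
i=4: i≥r, start 0; Z[4]=1 extend→box=[4,5)
i=5: i≥r, start 0; Z[5]=0
i=6: i≥r, start 0; Z[6]=0
i=7: i≥r, start 0; Z[7]=0
i=8: i≥r, start 0; Z[8]=3 extend→box=[8,11)
i=9: min(r-i=2, Z[1]=2)=2; Z[9]=2
i=10: min(r-i=1, Z[2]=1)=1; Z[10]=1
i=11: i≥r, start 0; Z[11]=0
i=12: i≥r, start 0; Z[12]=3 extend→box=[12,15)
i=13: min(r-i=2, Z[1]=2)=2; Z[13]=4 extend→box=[13,17)
i=14: min(r-i=3, Z[1]=2)=2; Z[14]=2
i=15: min(r-i=2, Z[2]=1)=1; Z[15]=1
i=16: min(r-i=1, Z[3]=0)=0; Z[16]=0
i=17: i≥r, start 0; Z[17]=0
i=18: i≥r, start 0; Z[18]=3 extend→box=[18,21)
i=19: min(r-i=2, Z[1]=2)=2; Z[19]=3 extend→box=[19,22)
i=20: min(r-i=2, Z[1]=2)=2; Z[20]=3 extend→box=[20,23)
i=21: min(r-i=2, Z[1]=2)=2; Z[21]=2
i=22: min(r-i=1, Z[2]=1)=1; Z[22]=1
i=23: i≥r, start 0; Z[23]=0
i=24: i≥r, start 0; Z[24]=0
i=25: i≥r, start 0; Z[25]=1 extend→box=[25,26)
i=26: i≥r, start 0; Z[26]=0
i=27: i≥r, start 0; Z[27]=2 extend→box=[27,29)
i=28: min(r-i=1, Z[1]=2)=1; Z[28]=1
i=29: i≥r, start 0; Z[29]=0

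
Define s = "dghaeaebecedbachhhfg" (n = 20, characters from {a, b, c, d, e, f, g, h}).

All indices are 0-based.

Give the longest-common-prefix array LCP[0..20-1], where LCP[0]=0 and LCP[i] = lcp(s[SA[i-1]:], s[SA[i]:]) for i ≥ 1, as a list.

rank→(start, suffix):
  0 → (13, 'achhhfg')
  1 → (3, 'aeaebecedbachhhfg')
  2 → (5, 'aebecedbachhhfg')
  3 → (12, 'bachhhfg')
  4 → (7, 'becedbachhhfg')
  5 → (9, 'cedbachhhfg')
  6 → (14, 'chhhfg')
  7 → (11, 'dbachhhfg')
  8 → (0, 'dghaeaebecedbachhhfg')
  9 → (4, 'eaebecedbachhhfg')
  10 → (6, 'ebecedbachhhfg')
  11 → (8, 'ecedbachhhfg')
  12 → (10, 'edbachhhfg')
  13 → (18, 'fg')
  14 → (19, 'g')
  15 → (1, 'ghaeaebecedbachhhfg')
  16 → (2, 'haeaebecedbachhhfg')
  17 → (17, 'hfg')
  18 → (16, 'hhfg')
  19 → (15, 'hhhfg')

SA = [13, 3, 5, 12, 7, 9, 14, 11, 0, 4, 6, 8, 10, 18, 19, 1, 2, 17, 16, 15]
i: (SA[i-1],SA[i]) lcp shared
  1: (13,3) 1 'a'
  2: (3,5) 2 'ae'
  3: (5,12) 0 ''
  4: (12,7) 1 'b'
  5: (7,9) 0 ''
  6: (9,14) 1 'c'
  7: (14,11) 0 ''
  8: (11,0) 1 'd'
  9: (0,4) 0 ''
  10: (4,6) 1 'e'
  11: (6,8) 1 'e'
  12: (8,10) 1 'e'
  13: (10,18) 0 ''
  14: (18,19) 0 ''
  15: (19,1) 1 'g'
  16: (1,2) 0 ''
  17: (2,17) 1 'h'
  18: (17,16) 1 'h'
  19: (16,15) 2 'hh'

[0, 1, 2, 0, 1, 0, 1, 0, 1, 0, 1, 1, 1, 0, 0, 1, 0, 1, 1, 2]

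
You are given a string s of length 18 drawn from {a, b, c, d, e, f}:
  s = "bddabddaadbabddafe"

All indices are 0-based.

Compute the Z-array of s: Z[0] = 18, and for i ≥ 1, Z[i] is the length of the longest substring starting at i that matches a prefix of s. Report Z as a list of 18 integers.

Z[0]=18
i=1: i≥r, start 0; Z[1]=0
i=2: i≥r, start 0; Z[2]=0
i=3: i≥r, start 0; Z[3]=0
i=4: i≥r, start 0; Z[4]=4 scan→box=[4,8)
i=5: min(r-i=3, Z[1]=0)=0; Z[5]=0
i=6: min(r-i=2, Z[2]=0)=0; Z[6]=0
i=7: min(r-i=1, Z[3]=0)=0; Z[7]=0
i=8: i≥r, start 0; Z[8]=0
i=9: i≥r, start 0; Z[9]=0
i=10: i≥r, start 0; Z[10]=1 scan→box=[10,11)
i=11: i≥r, start 0; Z[11]=0
i=12: i≥r, start 0; Z[12]=4 scan→box=[12,16)
i=13: min(r-i=3, Z[1]=0)=0; Z[13]=0
i=14: min(r-i=2, Z[2]=0)=0; Z[14]=0
i=15: min(r-i=1, Z[3]=0)=0; Z[15]=0
i=16: i≥r, start 0; Z[16]=0
i=17: i≥r, start 0; Z[17]=0

[18, 0, 0, 0, 4, 0, 0, 0, 0, 0, 1, 0, 4, 0, 0, 0, 0, 0]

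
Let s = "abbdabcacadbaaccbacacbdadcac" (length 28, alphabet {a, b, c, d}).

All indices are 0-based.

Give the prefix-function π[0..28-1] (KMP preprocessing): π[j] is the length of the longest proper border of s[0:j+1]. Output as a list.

π[0] = 0
j=1 s[j]='b': π[1]=0 (border '')
j=2 s[j]='b': π[2]=0 (border '')
j=3 s[j]='d': π[3]=0 (border '')
j=4 s[j]='a': π[4]=1 (border 'a')
j=5 s[j]='b': π[5]=2 (border 'ab')
j=6 s[j]='c': k: 2→0; π[6]=0 (border '')
j=7 s[j]='a': π[7]=1 (border 'a')
j=8 s[j]='c': k: 1→0; π[8]=0 (border '')
j=9 s[j]='a': π[9]=1 (border 'a')
j=10 s[j]='d': k: 1→0; π[10]=0 (border '')
j=11 s[j]='b': π[11]=0 (border '')
j=12 s[j]='a': π[12]=1 (border 'a')
j=13 s[j]='a': k: 1→0; π[13]=1 (border 'a')
j=14 s[j]='c': k: 1→0; π[14]=0 (border '')
j=15 s[j]='c': π[15]=0 (border '')
j=16 s[j]='b': π[16]=0 (border '')
j=17 s[j]='a': π[17]=1 (border 'a')
j=18 s[j]='c': k: 1→0; π[18]=0 (border '')
j=19 s[j]='a': π[19]=1 (border 'a')
j=20 s[j]='c': k: 1→0; π[20]=0 (border '')
j=21 s[j]='b': π[21]=0 (border '')
j=22 s[j]='d': π[22]=0 (border '')
j=23 s[j]='a': π[23]=1 (border 'a')
j=24 s[j]='d': k: 1→0; π[24]=0 (border '')
j=25 s[j]='c': π[25]=0 (border '')
j=26 s[j]='a': π[26]=1 (border 'a')
j=27 s[j]='c': k: 1→0; π[27]=0 (border '')

[0, 0, 0, 0, 1, 2, 0, 1, 0, 1, 0, 0, 1, 1, 0, 0, 0, 1, 0, 1, 0, 0, 0, 1, 0, 0, 1, 0]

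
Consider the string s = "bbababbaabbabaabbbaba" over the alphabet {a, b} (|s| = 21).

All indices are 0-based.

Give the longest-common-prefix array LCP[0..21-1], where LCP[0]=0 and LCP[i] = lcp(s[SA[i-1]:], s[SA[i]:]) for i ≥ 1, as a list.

rank | idx | suffix
   0 |  20 | a
   1 |   7 | aabbabaabbbaba
   2 |  13 | aabbbaba
   3 |  18 | aba
   4 |  11 | abaabbbaba
   5 |   2 | ababbaabbabaabbbaba
   6 |   4 | abbaabbabaabbbaba
   7 |   8 | abbabaabbbaba
   8 |  14 | abbbaba
   9 |  19 | ba
  10 |   6 | baabbabaabbbaba
  11 |  12 | baabbbaba
  12 |  17 | baba
  13 |  10 | babaabbbaba
  14 |   1 | bababbaabbabaabbbaba
  15 |   3 | babbaabbabaabbbaba
  16 |   5 | bbaabbabaabbbaba
  17 |  16 | bbaba
  18 |   9 | bbabaabbbaba
  19 |   0 | bbababbaabbabaabbbaba
  20 |  15 | bbbaba

SA = [20, 7, 13, 18, 11, 2, 4, 8, 14, 19, 6, 12, 17, 10, 1, 3, 5, 16, 9, 0, 15]
i: (SA[i-1],SA[i]) lcp shared
  1: (20,7) 1 'a'
  2: (7,13) 4 'aabb'
  3: (13,18) 1 'a'
  4: (18,11) 3 'aba'
  5: (11,2) 3 'aba'
  6: (2,4) 2 'ab'
  7: (4,8) 4 'abba'
  8: (8,14) 3 'abb'
  9: (14,19) 0 ''
  10: (19,6) 2 'ba'
  11: (6,12) 5 'baabb'
  12: (12,17) 2 'ba'
  13: (17,10) 4 'baba'
  14: (10,1) 4 'baba'
  15: (1,3) 3 'bab'
  16: (3,5) 1 'b'
  17: (5,16) 3 'bba'
  18: (16,9) 5 'bbaba'
  19: (9,0) 5 'bbaba'
  20: (0,15) 2 'bb'

[0, 1, 4, 1, 3, 3, 2, 4, 3, 0, 2, 5, 2, 4, 4, 3, 1, 3, 5, 5, 2]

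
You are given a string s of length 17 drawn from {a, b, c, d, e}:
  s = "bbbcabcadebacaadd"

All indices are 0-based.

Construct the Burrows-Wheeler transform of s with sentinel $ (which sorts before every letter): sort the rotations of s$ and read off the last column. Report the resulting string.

rank  rotation            last
    0  $bbbcabcadebacaadd  d
    1  aadd$bbbcabcadebac  c
    2  abcadebacaadd$bbbc  c
    3  acaadd$bbbcabcadeb  b
    4  add$bbbcabcadebaca  a
    5  adebacaadd$bbbcabc  c
    6  bacaadd$bbbcabcade  e
    7  bbbcabcadebacaadd$  $
    8  bbcabcadebacaadd$b  b
    9  bcabcadebacaadd$bb  b
   10  bcadebacaadd$bbbca  a
   11  caadd$bbbcabcadeba  a
   12  cabcadebacaadd$bbb  b
   13  cadebacaadd$bbbcab  b
   14  d$bbbcabcadebacaad  d
   15  dd$bbbcabcadebacaa  a
   16  debacaadd$bbbcabca  a
   17  ebacaadd$bbbcabcad  d

dccbace$bbaabbdaad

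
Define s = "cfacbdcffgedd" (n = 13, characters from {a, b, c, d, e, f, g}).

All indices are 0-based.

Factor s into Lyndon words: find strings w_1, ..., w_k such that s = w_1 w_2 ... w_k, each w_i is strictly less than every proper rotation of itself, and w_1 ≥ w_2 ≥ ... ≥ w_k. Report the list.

emit factor 1: 'cf' (i=0, period=2)
emit factor 2: 'acbdcffgedd' (i=2, period=11)

["cf", "acbdcffgedd"]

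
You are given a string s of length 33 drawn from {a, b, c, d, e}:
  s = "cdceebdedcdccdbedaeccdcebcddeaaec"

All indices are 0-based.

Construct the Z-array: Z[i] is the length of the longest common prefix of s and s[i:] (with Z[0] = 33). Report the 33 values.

[33, 0, 1, 0, 0, 0, 0, 0, 0, 3, 0, 1, 2, 0, 0, 0, 0, 0, 0, 1, 4, 0, 1, 0, 0, 2, 0, 0, 0, 0, 0, 0, 1]

Z[0]=33
i=1: fresh scan; Z[1]=0
i=2: fresh scan; Z[2]=1 extend→box=[2,3)
i=3: fresh scan; Z[3]=0
i=4: fresh scan; Z[4]=0
i=5: fresh scan; Z[5]=0
i=6: fresh scan; Z[6]=0
i=7: fresh scan; Z[7]=0
i=8: fresh scan; Z[8]=0
i=9: fresh scan; Z[9]=3 extend→box=[9,12)
i=10: min(r-i=2, Z[1]=0)=0; Z[10]=0
i=11: min(r-i=1, Z[2]=1)=1; Z[11]=1
i=12: fresh scan; Z[12]=2 extend→box=[12,14)
i=13: min(r-i=1, Z[1]=0)=0; Z[13]=0
i=14: fresh scan; Z[14]=0
i=15: fresh scan; Z[15]=0
i=16: fresh scan; Z[16]=0
i=17: fresh scan; Z[17]=0
i=18: fresh scan; Z[18]=0
i=19: fresh scan; Z[19]=1 extend→box=[19,20)
i=20: fresh scan; Z[20]=4 extend→box=[20,24)
i=21: min(r-i=3, Z[1]=0)=0; Z[21]=0
i=22: min(r-i=2, Z[2]=1)=1; Z[22]=1
i=23: min(r-i=1, Z[3]=0)=0; Z[23]=0
i=24: fresh scan; Z[24]=0
i=25: fresh scan; Z[25]=2 extend→box=[25,27)
i=26: min(r-i=1, Z[1]=0)=0; Z[26]=0
i=27: fresh scan; Z[27]=0
i=28: fresh scan; Z[28]=0
i=29: fresh scan; Z[29]=0
i=30: fresh scan; Z[30]=0
i=31: fresh scan; Z[31]=0
i=32: fresh scan; Z[32]=1 extend→box=[32,33)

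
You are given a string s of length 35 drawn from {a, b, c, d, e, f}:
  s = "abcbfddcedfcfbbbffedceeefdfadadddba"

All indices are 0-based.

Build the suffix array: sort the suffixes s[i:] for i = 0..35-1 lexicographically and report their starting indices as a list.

[34, 0, 27, 29, 33, 13, 14, 1, 3, 15, 2, 7, 20, 11, 28, 32, 6, 19, 31, 5, 30, 25, 9, 18, 8, 21, 22, 23, 26, 12, 10, 4, 24, 17, 16]

rank→(start, suffix):
  0 → (34, 'a')
  1 → (0, 'abcbfddcedfcfbbbffedceeefdfadadddba')
  2 → (27, 'adadddba')
  3 → (29, 'adddba')
  4 → (33, 'ba')
  5 → (13, 'bbbffedceeefdfadadddba')
  6 → (14, 'bbffedceeefdfadadddba')
  7 → (1, 'bcbfddcedfcfbbbffedceeefdfadadddba')
  8 → (3, 'bfddcedfcfbbbffedceeefdfadadddba')
  9 → (15, 'bffedceeefdfadadddba')
  10 → (2, 'cbfddcedfcfbbbffedceeefdfadadddba')
  11 → (7, 'cedfcfbbbffedceeefdfadadddba')
  12 → (20, 'ceeefdfadadddba')
  13 → (11, 'cfbbbffedceeefdfadadddba')
  14 → (28, 'dadddba')
  15 → (32, 'dba')
  16 → (6, 'dcedfcfbbbffedceeefdfadadddba')
  17 → (19, 'dceeefdfadadddba')
  18 → (31, 'ddba')
  19 → (5, 'ddcedfcfbbbffedceeefdfadadddba')
  20 → (30, 'dddba')
  21 → (25, 'dfadadddba')
  22 → (9, 'dfcfbbbffedceeefdfadadddba')
  23 → (18, 'edceeefdfadadddba')
  24 → (8, 'edfcfbbbffedceeefdfadadddba')
  25 → (21, 'eeefdfadadddba')
  26 → (22, 'eefdfadadddba')
  27 → (23, 'efdfadadddba')
  28 → (26, 'fadadddba')
  29 → (12, 'fbbbffedceeefdfadadddba')
  30 → (10, 'fcfbbbffedceeefdfadadddba')
  31 → (4, 'fddcedfcfbbbffedceeefdfadadddba')
  32 → (24, 'fdfadadddba')
  33 → (17, 'fedceeefdfadadddba')
  34 → (16, 'ffedceeefdfadadddba')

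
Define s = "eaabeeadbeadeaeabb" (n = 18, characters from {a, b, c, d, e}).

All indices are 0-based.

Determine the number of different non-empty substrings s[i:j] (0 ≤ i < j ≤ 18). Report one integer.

149

sorted suffixes:
  #0 SA[0]=1  'aabeeadbeadeaeabb'
  #1 SA[1]=15  'abb'
  #2 SA[2]=2  'abeeadbeadeaeabb'
  #3 SA[3]=6  'adbeadeaeabb'
  #4 SA[4]=10  'adeaeabb'
  #5 SA[5]=13  'aeabb'
  #6 SA[6]=17  'b'
  #7 SA[7]=16  'bb'
  #8 SA[8]=8  'beadeaeabb'
  #9 SA[9]=3  'beeadbeadeaeabb'
  #10 SA[10]=7  'dbeadeaeabb'
  #11 SA[11]=11  'deaeabb'
  #12 SA[12]=0  'eaabeeadbeadeaeabb'
  #13 SA[13]=14  'eabb'
  #14 SA[14]=5  'eadbeadeaeabb'
  #15 SA[15]=9  'eadeaeabb'
  #16 SA[16]=12  'eaeabb'
  #17 SA[17]=4  'eeadbeadeaeabb'

SA = [1, 15, 2, 6, 10, 13, 17, 16, 8, 3, 7, 11, 0, 14, 5, 9, 12, 4]
i: (SA[i-1],SA[i]) lcp shared
  1: (1,15) 1 'a'
  2: (15,2) 2 'ab'
  3: (2,6) 1 'a'
  4: (6,10) 2 'ad'
  5: (10,13) 1 'a'
  6: (13,17) 0 ''
  7: (17,16) 1 'b'
  8: (16,8) 1 'b'
  9: (8,3) 2 'be'
  10: (3,7) 0 ''
  11: (7,11) 1 'd'
  12: (11,0) 0 ''
  13: (0,14) 2 'ea'
  14: (14,5) 2 'ea'
  15: (5,9) 3 'ead'
  16: (9,12) 2 'ea'
  17: (12,4) 1 'e'

n(n+1)/2 = 18·19/2 = 171
Σ LCP = 0 + 1 + 2 + 1 + 2 + 1 + 0 + 1 + 1 + 2 + 0 + 1 + 0 + 2 + 2 + 3 + 2 + 1 = 22
distinct = 171 − 22 = 149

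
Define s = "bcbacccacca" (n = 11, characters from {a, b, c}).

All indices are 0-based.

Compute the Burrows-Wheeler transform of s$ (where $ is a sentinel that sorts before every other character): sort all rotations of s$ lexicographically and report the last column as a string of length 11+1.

rank  rotation      last
    0  $bcbacccacca  a
    1  a$bcbacccacc  c
    2  acca$bcbaccc  c
    3  acccacca$bcb  b
    4  bacccacca$bc  c
    5  bcbacccacca$  $
    6  ca$bcbacccac  c
    7  cacca$bcbacc  c
    8  cbacccacca$b  b
    9  cca$bcbaccca  a
   10  ccacca$bcbac  c
   11  cccacca$bcba  a

accbc$ccbaca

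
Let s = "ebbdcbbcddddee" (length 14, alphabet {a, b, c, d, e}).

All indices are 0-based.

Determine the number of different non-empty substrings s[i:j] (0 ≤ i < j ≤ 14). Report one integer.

sorted suffixes:
  #0 SA[0]=5  'bbcddddee'
  #1 SA[1]=1  'bbdcbbcddddee'
  #2 SA[2]=6  'bcddddee'
  #3 SA[3]=2  'bdcbbcddddee'
  #4 SA[4]=4  'cbbcddddee'
  #5 SA[5]=7  'cddddee'
  #6 SA[6]=3  'dcbbcddddee'
  #7 SA[7]=8  'ddddee'
  #8 SA[8]=9  'dddee'
  #9 SA[9]=10  'ddee'
  #10 SA[10]=11  'dee'
  #11 SA[11]=13  'e'
  #12 SA[12]=0  'ebbdcbbcddddee'
  #13 SA[13]=12  'ee'

SA = [5, 1, 6, 2, 4, 7, 3, 8, 9, 10, 11, 13, 0, 12]
i: (SA[i-1],SA[i]) lcp shared
  1: (5,1) 2 'bb'
  2: (1,6) 1 'b'
  3: (6,2) 1 'b'
  4: (2,4) 0 ''
  5: (4,7) 1 'c'
  6: (7,3) 0 ''
  7: (3,8) 1 'd'
  8: (8,9) 3 'ddd'
  9: (9,10) 2 'dd'
  10: (10,11) 1 'd'
  11: (11,13) 0 ''
  12: (13,0) 1 'e'
  13: (0,12) 1 'e'

n(n+1)/2 = 14·15/2 = 105
Σ LCP = 0 + 2 + 1 + 1 + 0 + 1 + 0 + 1 + 3 + 2 + 1 + 0 + 1 + 1 = 14
distinct = 105 − 14 = 91

91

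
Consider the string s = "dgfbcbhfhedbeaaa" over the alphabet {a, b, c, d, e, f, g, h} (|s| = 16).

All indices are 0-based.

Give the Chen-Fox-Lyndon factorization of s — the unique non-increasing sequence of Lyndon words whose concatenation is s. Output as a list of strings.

emit factor 1: 'dgf' (i=0, period=3)
emit factor 2: 'bcbhfhedbe' (i=3, period=10)
emit factor 3: 'a' (i=13, period=1)
emit factor 4: 'a' (i=14, period=1)
emit factor 5: 'a' (i=15, period=1)

["dgf", "bcbhfhedbe", "a", "a", "a"]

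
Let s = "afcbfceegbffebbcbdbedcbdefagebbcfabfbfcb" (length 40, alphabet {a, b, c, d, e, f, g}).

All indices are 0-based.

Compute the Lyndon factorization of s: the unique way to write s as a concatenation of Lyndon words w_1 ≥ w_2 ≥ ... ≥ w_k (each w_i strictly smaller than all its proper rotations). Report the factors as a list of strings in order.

emit factor 1: 'afcbfceegbffebbcbdbedcbdefagebbcf' (i=0, period=33)
emit factor 2: 'abfbfcb' (i=33, period=7)

["afcbfceegbffebbcbdbedcbdefagebbcf", "abfbfcb"]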